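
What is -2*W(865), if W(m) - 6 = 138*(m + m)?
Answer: -477492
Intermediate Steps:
W(m) = 6 + 276*m (W(m) = 6 + 138*(m + m) = 6 + 138*(2*m) = 6 + 276*m)
-2*W(865) = -2*(6 + 276*865) = -2*(6 + 238740) = -2*238746 = -477492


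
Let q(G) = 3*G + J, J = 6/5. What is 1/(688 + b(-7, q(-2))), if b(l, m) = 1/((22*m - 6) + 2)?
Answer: 548/377019 ≈ 0.0014535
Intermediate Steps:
J = 6/5 (J = 6*(⅕) = 6/5 ≈ 1.2000)
q(G) = 6/5 + 3*G (q(G) = 3*G + 6/5 = 6/5 + 3*G)
b(l, m) = 1/(-4 + 22*m) (b(l, m) = 1/((-6 + 22*m) + 2) = 1/(-4 + 22*m))
1/(688 + b(-7, q(-2))) = 1/(688 + 1/(2*(-2 + 11*(6/5 + 3*(-2))))) = 1/(688 + 1/(2*(-2 + 11*(6/5 - 6)))) = 1/(688 + 1/(2*(-2 + 11*(-24/5)))) = 1/(688 + 1/(2*(-2 - 264/5))) = 1/(688 + 1/(2*(-274/5))) = 1/(688 + (½)*(-5/274)) = 1/(688 - 5/548) = 1/(377019/548) = 548/377019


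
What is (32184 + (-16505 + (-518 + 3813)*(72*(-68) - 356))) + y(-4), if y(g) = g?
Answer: -17289665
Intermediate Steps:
(32184 + (-16505 + (-518 + 3813)*(72*(-68) - 356))) + y(-4) = (32184 + (-16505 + (-518 + 3813)*(72*(-68) - 356))) - 4 = (32184 + (-16505 + 3295*(-4896 - 356))) - 4 = (32184 + (-16505 + 3295*(-5252))) - 4 = (32184 + (-16505 - 17305340)) - 4 = (32184 - 17321845) - 4 = -17289661 - 4 = -17289665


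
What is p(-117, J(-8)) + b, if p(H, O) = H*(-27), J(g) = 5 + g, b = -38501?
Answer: -35342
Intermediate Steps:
p(H, O) = -27*H
p(-117, J(-8)) + b = -27*(-117) - 38501 = 3159 - 38501 = -35342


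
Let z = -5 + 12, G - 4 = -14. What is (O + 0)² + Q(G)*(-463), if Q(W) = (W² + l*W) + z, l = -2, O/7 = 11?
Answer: -52872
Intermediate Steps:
O = 77 (O = 7*11 = 77)
G = -10 (G = 4 - 14 = -10)
z = 7
Q(W) = 7 + W² - 2*W (Q(W) = (W² - 2*W) + 7 = 7 + W² - 2*W)
(O + 0)² + Q(G)*(-463) = (77 + 0)² + (7 + (-10)² - 2*(-10))*(-463) = 77² + (7 + 100 + 20)*(-463) = 5929 + 127*(-463) = 5929 - 58801 = -52872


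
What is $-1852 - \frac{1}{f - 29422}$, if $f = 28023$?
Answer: $- \frac{2590947}{1399} \approx -1852.0$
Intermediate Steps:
$-1852 - \frac{1}{f - 29422} = -1852 - \frac{1}{28023 - 29422} = -1852 - \frac{1}{-1399} = -1852 - - \frac{1}{1399} = -1852 + \frac{1}{1399} = - \frac{2590947}{1399}$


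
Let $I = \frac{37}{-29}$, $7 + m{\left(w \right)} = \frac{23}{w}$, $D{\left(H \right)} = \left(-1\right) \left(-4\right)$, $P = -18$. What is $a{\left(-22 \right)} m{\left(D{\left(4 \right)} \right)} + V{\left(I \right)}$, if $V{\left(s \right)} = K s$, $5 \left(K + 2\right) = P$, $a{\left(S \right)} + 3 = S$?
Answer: $\frac{22269}{580} \approx 38.395$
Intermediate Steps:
$a{\left(S \right)} = -3 + S$
$K = - \frac{28}{5}$ ($K = -2 + \frac{1}{5} \left(-18\right) = -2 - \frac{18}{5} = - \frac{28}{5} \approx -5.6$)
$D{\left(H \right)} = 4$
$m{\left(w \right)} = -7 + \frac{23}{w}$
$I = - \frac{37}{29}$ ($I = 37 \left(- \frac{1}{29}\right) = - \frac{37}{29} \approx -1.2759$)
$V{\left(s \right)} = - \frac{28 s}{5}$
$a{\left(-22 \right)} m{\left(D{\left(4 \right)} \right)} + V{\left(I \right)} = \left(-3 - 22\right) \left(-7 + \frac{23}{4}\right) - - \frac{1036}{145} = - 25 \left(-7 + 23 \cdot \frac{1}{4}\right) + \frac{1036}{145} = - 25 \left(-7 + \frac{23}{4}\right) + \frac{1036}{145} = \left(-25\right) \left(- \frac{5}{4}\right) + \frac{1036}{145} = \frac{125}{4} + \frac{1036}{145} = \frac{22269}{580}$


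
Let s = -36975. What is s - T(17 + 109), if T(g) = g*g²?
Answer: -2037351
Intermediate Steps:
T(g) = g³
s - T(17 + 109) = -36975 - (17 + 109)³ = -36975 - 1*126³ = -36975 - 1*2000376 = -36975 - 2000376 = -2037351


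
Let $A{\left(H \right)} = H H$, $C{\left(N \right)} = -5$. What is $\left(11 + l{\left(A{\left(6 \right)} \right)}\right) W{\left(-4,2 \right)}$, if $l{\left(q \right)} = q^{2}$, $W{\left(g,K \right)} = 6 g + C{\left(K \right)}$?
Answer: $-37903$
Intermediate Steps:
$W{\left(g,K \right)} = -5 + 6 g$ ($W{\left(g,K \right)} = 6 g - 5 = -5 + 6 g$)
$A{\left(H \right)} = H^{2}$
$\left(11 + l{\left(A{\left(6 \right)} \right)}\right) W{\left(-4,2 \right)} = \left(11 + \left(6^{2}\right)^{2}\right) \left(-5 + 6 \left(-4\right)\right) = \left(11 + 36^{2}\right) \left(-5 - 24\right) = \left(11 + 1296\right) \left(-29\right) = 1307 \left(-29\right) = -37903$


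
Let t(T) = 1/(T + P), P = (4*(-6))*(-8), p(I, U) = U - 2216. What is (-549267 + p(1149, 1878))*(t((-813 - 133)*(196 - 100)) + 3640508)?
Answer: -181324250973238555/90624 ≈ -2.0008e+12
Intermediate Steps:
p(I, U) = -2216 + U
P = 192 (P = -24*(-8) = 192)
t(T) = 1/(192 + T) (t(T) = 1/(T + 192) = 1/(192 + T))
(-549267 + p(1149, 1878))*(t((-813 - 133)*(196 - 100)) + 3640508) = (-549267 + (-2216 + 1878))*(1/(192 + (-813 - 133)*(196 - 100)) + 3640508) = (-549267 - 338)*(1/(192 - 946*96) + 3640508) = -549605*(1/(192 - 90816) + 3640508) = -549605*(1/(-90624) + 3640508) = -549605*(-1/90624 + 3640508) = -549605*329917396991/90624 = -181324250973238555/90624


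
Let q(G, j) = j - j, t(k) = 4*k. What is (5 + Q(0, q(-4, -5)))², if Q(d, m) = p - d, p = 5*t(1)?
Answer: 625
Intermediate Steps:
q(G, j) = 0
p = 20 (p = 5*(4*1) = 5*4 = 20)
Q(d, m) = 20 - d
(5 + Q(0, q(-4, -5)))² = (5 + (20 - 1*0))² = (5 + (20 + 0))² = (5 + 20)² = 25² = 625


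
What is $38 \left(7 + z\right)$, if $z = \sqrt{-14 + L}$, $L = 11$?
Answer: $266 + 38 i \sqrt{3} \approx 266.0 + 65.818 i$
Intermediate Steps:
$z = i \sqrt{3}$ ($z = \sqrt{-14 + 11} = \sqrt{-3} = i \sqrt{3} \approx 1.732 i$)
$38 \left(7 + z\right) = 38 \left(7 + i \sqrt{3}\right) = 266 + 38 i \sqrt{3}$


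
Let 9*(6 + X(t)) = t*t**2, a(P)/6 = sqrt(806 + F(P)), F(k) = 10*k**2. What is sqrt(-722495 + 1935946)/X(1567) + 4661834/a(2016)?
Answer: 9*sqrt(1213451)/3847751209 + 2330917*sqrt(40643366)/121930098 ≈ 121.87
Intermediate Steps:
a(P) = 6*sqrt(806 + 10*P**2)
X(t) = -6 + t**3/9 (X(t) = -6 + (t*t**2)/9 = -6 + t**3/9)
sqrt(-722495 + 1935946)/X(1567) + 4661834/a(2016) = sqrt(-722495 + 1935946)/(-6 + (1/9)*1567**3) + 4661834/((6*sqrt(806 + 10*2016**2))) = sqrt(1213451)/(-6 + (1/9)*3847751263) + 4661834/((6*sqrt(806 + 10*4064256))) = sqrt(1213451)/(-6 + 3847751263/9) + 4661834/((6*sqrt(806 + 40642560))) = sqrt(1213451)/(3847751209/9) + 4661834/((6*sqrt(40643366))) = sqrt(1213451)*(9/3847751209) + 4661834*(sqrt(40643366)/243860196) = 9*sqrt(1213451)/3847751209 + 2330917*sqrt(40643366)/121930098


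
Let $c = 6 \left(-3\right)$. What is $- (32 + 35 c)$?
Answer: $598$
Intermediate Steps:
$c = -18$
$- (32 + 35 c) = - (32 + 35 \left(-18\right)) = - (32 - 630) = \left(-1\right) \left(-598\right) = 598$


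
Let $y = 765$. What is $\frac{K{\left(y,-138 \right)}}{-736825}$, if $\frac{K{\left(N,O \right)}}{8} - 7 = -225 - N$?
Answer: $\frac{7864}{736825} \approx 0.010673$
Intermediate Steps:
$K{\left(N,O \right)} = -1744 - 8 N$ ($K{\left(N,O \right)} = 56 + 8 \left(-225 - N\right) = 56 - \left(1800 + 8 N\right) = -1744 - 8 N$)
$\frac{K{\left(y,-138 \right)}}{-736825} = \frac{-1744 - 6120}{-736825} = \left(-1744 - 6120\right) \left(- \frac{1}{736825}\right) = \left(-7864\right) \left(- \frac{1}{736825}\right) = \frac{7864}{736825}$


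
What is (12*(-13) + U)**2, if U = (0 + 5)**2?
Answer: 17161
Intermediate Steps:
U = 25 (U = 5**2 = 25)
(12*(-13) + U)**2 = (12*(-13) + 25)**2 = (-156 + 25)**2 = (-131)**2 = 17161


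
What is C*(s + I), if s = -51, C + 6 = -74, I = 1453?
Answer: -112160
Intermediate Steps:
C = -80 (C = -6 - 74 = -80)
C*(s + I) = -80*(-51 + 1453) = -80*1402 = -112160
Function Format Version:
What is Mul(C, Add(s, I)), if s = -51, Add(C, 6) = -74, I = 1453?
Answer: -112160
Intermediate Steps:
C = -80 (C = Add(-6, -74) = -80)
Mul(C, Add(s, I)) = Mul(-80, Add(-51, 1453)) = Mul(-80, 1402) = -112160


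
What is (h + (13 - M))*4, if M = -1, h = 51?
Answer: 260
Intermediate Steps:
(h + (13 - M))*4 = (51 + (13 - 1*(-1)))*4 = (51 + (13 + 1))*4 = (51 + 14)*4 = 65*4 = 260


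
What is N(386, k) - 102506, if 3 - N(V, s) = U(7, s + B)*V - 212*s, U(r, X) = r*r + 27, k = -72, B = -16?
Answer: -147103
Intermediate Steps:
U(r, X) = 27 + r² (U(r, X) = r² + 27 = 27 + r²)
N(V, s) = 3 - 76*V + 212*s (N(V, s) = 3 - ((27 + 7²)*V - 212*s) = 3 - ((27 + 49)*V - 212*s) = 3 - (76*V - 212*s) = 3 - (-212*s + 76*V) = 3 + (-76*V + 212*s) = 3 - 76*V + 212*s)
N(386, k) - 102506 = (3 - 76*386 + 212*(-72)) - 102506 = (3 - 29336 - 15264) - 102506 = -44597 - 102506 = -147103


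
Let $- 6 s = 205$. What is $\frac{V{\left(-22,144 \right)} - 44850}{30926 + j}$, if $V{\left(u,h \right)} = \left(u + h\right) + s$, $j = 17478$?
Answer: $- \frac{268573}{290424} \approx -0.92476$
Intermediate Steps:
$s = - \frac{205}{6}$ ($s = \left(- \frac{1}{6}\right) 205 = - \frac{205}{6} \approx -34.167$)
$V{\left(u,h \right)} = - \frac{205}{6} + h + u$ ($V{\left(u,h \right)} = \left(u + h\right) - \frac{205}{6} = \left(h + u\right) - \frac{205}{6} = - \frac{205}{6} + h + u$)
$\frac{V{\left(-22,144 \right)} - 44850}{30926 + j} = \frac{\left(- \frac{205}{6} + 144 - 22\right) - 44850}{30926 + 17478} = \frac{\frac{527}{6} - 44850}{48404} = \left(- \frac{268573}{6}\right) \frac{1}{48404} = - \frac{268573}{290424}$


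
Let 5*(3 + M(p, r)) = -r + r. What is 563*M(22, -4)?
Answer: -1689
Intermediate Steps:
M(p, r) = -3 (M(p, r) = -3 + (-r + r)/5 = -3 + (⅕)*0 = -3 + 0 = -3)
563*M(22, -4) = 563*(-3) = -1689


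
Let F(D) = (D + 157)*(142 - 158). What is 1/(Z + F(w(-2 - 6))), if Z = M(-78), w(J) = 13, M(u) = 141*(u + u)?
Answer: -1/24716 ≈ -4.0460e-5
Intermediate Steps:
M(u) = 282*u (M(u) = 141*(2*u) = 282*u)
Z = -21996 (Z = 282*(-78) = -21996)
F(D) = -2512 - 16*D (F(D) = (157 + D)*(-16) = -2512 - 16*D)
1/(Z + F(w(-2 - 6))) = 1/(-21996 + (-2512 - 16*13)) = 1/(-21996 + (-2512 - 208)) = 1/(-21996 - 2720) = 1/(-24716) = -1/24716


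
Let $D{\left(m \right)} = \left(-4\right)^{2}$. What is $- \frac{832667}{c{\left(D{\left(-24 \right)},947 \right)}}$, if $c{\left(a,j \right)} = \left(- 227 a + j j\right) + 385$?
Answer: $- \frac{832667}{893562} \approx -0.93185$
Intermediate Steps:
$D{\left(m \right)} = 16$
$c{\left(a,j \right)} = 385 + j^{2} - 227 a$ ($c{\left(a,j \right)} = \left(- 227 a + j^{2}\right) + 385 = \left(j^{2} - 227 a\right) + 385 = 385 + j^{2} - 227 a$)
$- \frac{832667}{c{\left(D{\left(-24 \right)},947 \right)}} = - \frac{832667}{385 + 947^{2} - 3632} = - \frac{832667}{385 + 896809 - 3632} = - \frac{832667}{893562}$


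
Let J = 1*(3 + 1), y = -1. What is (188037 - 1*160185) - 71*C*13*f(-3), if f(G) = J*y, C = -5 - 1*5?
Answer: -9068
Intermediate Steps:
C = -10 (C = -5 - 5 = -10)
J = 4 (J = 1*4 = 4)
f(G) = -4 (f(G) = 4*(-1) = -4)
(188037 - 1*160185) - 71*C*13*f(-3) = (188037 - 1*160185) - 71*(-10*13)*(-4) = (188037 - 160185) - (-9230)*(-4) = 27852 - 71*520 = 27852 - 36920 = -9068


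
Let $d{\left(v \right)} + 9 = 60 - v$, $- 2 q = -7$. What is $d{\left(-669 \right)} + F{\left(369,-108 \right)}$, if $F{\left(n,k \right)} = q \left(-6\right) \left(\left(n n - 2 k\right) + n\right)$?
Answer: $-2870946$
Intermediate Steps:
$q = \frac{7}{2}$ ($q = \left(- \frac{1}{2}\right) \left(-7\right) = \frac{7}{2} \approx 3.5$)
$d{\left(v \right)} = 51 - v$ ($d{\left(v \right)} = -9 - \left(-60 + v\right) = 51 - v$)
$F{\left(n,k \right)} = - 21 n - 21 n^{2} + 42 k$ ($F{\left(n,k \right)} = \frac{7}{2} \left(-6\right) \left(\left(n n - 2 k\right) + n\right) = - 21 \left(\left(n^{2} - 2 k\right) + n\right) = - 21 \left(n + n^{2} - 2 k\right) = - 21 n - 21 n^{2} + 42 k$)
$d{\left(-669 \right)} + F{\left(369,-108 \right)} = \left(51 - -669\right) - \left(12285 + 2859381\right) = \left(51 + 669\right) - 2871666 = 720 - 2871666 = -2870946$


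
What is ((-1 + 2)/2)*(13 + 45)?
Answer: 29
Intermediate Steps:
((-1 + 2)/2)*(13 + 45) = (1*(½))*58 = (½)*58 = 29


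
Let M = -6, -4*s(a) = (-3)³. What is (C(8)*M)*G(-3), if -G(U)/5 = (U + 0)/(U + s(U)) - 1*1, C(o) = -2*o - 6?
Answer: 1188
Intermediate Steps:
s(a) = 27/4 (s(a) = -¼*(-3)³ = -¼*(-27) = 27/4)
C(o) = -6 - 2*o
G(U) = 5 - 5*U/(27/4 + U) (G(U) = -5*((U + 0)/(U + 27/4) - 1*1) = -5*(U/(27/4 + U) - 1) = -5*(-1 + U/(27/4 + U)) = 5 - 5*U/(27/4 + U))
(C(8)*M)*G(-3) = ((-6 - 2*8)*(-6))*(135/(27 + 4*(-3))) = ((-6 - 16)*(-6))*(135/(27 - 12)) = (-22*(-6))*(135/15) = 132*(135*(1/15)) = 132*9 = 1188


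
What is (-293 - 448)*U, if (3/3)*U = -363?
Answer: 268983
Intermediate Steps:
U = -363
(-293 - 448)*U = (-293 - 448)*(-363) = -741*(-363) = 268983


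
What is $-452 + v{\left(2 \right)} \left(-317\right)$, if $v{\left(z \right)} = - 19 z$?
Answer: $11594$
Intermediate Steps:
$-452 + v{\left(2 \right)} \left(-317\right) = -452 + \left(-19\right) 2 \left(-317\right) = -452 - -12046 = -452 + 12046 = 11594$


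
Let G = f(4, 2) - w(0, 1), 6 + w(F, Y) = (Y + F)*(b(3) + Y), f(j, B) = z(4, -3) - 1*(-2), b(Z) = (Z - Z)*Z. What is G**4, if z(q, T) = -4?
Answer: 81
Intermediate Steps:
b(Z) = 0 (b(Z) = 0*Z = 0)
f(j, B) = -2 (f(j, B) = -4 - 1*(-2) = -4 + 2 = -2)
w(F, Y) = -6 + Y*(F + Y) (w(F, Y) = -6 + (Y + F)*(0 + Y) = -6 + (F + Y)*Y = -6 + Y*(F + Y))
G = 3 (G = -2 - (-6 + 1**2 + 0*1) = -2 - (-6 + 1 + 0) = -2 - 1*(-5) = -2 + 5 = 3)
G**4 = 3**4 = 81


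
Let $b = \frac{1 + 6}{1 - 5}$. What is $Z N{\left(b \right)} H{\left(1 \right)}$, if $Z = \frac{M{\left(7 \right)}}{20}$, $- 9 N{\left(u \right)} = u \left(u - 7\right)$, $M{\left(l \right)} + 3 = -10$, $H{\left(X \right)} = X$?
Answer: $\frac{637}{576} \approx 1.1059$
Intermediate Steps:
$b = - \frac{7}{4}$ ($b = \frac{7}{-4} = 7 \left(- \frac{1}{4}\right) = - \frac{7}{4} \approx -1.75$)
$M{\left(l \right)} = -13$ ($M{\left(l \right)} = -3 - 10 = -13$)
$N{\left(u \right)} = - \frac{u \left(-7 + u\right)}{9}$ ($N{\left(u \right)} = - \frac{u \left(u - 7\right)}{9} = - \frac{u \left(-7 + u\right)}{9}$)
$Z = - \frac{13}{20} \approx -0.65$
$Z N{\left(b \right)} H{\left(1 \right)} = - \frac{13 \cdot \frac{1}{9} \left(- \frac{7}{4}\right) \left(7 - - \frac{7}{4}\right)}{20} \cdot 1 = - \frac{13 \cdot \frac{1}{9} \left(- \frac{7}{4}\right) \left(7 + \frac{7}{4}\right)}{20} \cdot 1 = - \frac{13 \cdot \frac{1}{9} \left(- \frac{7}{4}\right) \frac{35}{4}}{20} \cdot 1 = \left(- \frac{13}{20}\right) \left(- \frac{245}{144}\right) 1 = \frac{637}{576} \cdot 1 = \frac{637}{576}$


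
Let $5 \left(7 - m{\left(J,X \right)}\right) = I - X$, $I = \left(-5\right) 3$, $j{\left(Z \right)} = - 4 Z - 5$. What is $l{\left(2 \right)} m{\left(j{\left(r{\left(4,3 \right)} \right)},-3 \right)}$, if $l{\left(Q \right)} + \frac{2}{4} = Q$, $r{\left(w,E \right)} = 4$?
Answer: $\frac{141}{10} \approx 14.1$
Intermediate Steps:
$j{\left(Z \right)} = -5 - 4 Z$
$I = -15$
$l{\left(Q \right)} = - \frac{1}{2} + Q$
$m{\left(J,X \right)} = 10 + \frac{X}{5}$ ($m{\left(J,X \right)} = 7 - \frac{-15 - X}{5} = 7 + \left(3 + \frac{X}{5}\right) = 10 + \frac{X}{5}$)
$l{\left(2 \right)} m{\left(j{\left(r{\left(4,3 \right)} \right)},-3 \right)} = \left(- \frac{1}{2} + 2\right) \left(10 + \frac{1}{5} \left(-3\right)\right) = \frac{3 \left(10 - \frac{3}{5}\right)}{2} = \frac{3}{2} \cdot \frac{47}{5} = \frac{141}{10}$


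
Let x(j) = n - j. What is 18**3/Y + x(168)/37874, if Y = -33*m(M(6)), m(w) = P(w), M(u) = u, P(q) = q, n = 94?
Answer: -6135995/208307 ≈ -29.457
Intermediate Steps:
m(w) = w
x(j) = 94 - j
Y = -198 (Y = -33*6 = -198)
18**3/Y + x(168)/37874 = 18**3/(-198) + (94 - 1*168)/37874 = 5832*(-1/198) + (94 - 168)*(1/37874) = -324/11 - 74*1/37874 = -324/11 - 37/18937 = -6135995/208307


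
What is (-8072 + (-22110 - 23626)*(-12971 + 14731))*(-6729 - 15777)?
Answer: 1811810240592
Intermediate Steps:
(-8072 + (-22110 - 23626)*(-12971 + 14731))*(-6729 - 15777) = (-8072 - 45736*1760)*(-22506) = (-8072 - 80495360)*(-22506) = -80503432*(-22506) = 1811810240592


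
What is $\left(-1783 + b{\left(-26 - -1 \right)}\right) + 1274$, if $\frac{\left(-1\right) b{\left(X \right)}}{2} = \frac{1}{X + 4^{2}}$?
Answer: $- \frac{4579}{9} \approx -508.78$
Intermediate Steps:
$b{\left(X \right)} = - \frac{2}{16 + X}$ ($b{\left(X \right)} = - \frac{2}{X + 4^{2}} = - \frac{2}{X + 16} = - \frac{2}{16 + X}$)
$\left(-1783 + b{\left(-26 - -1 \right)}\right) + 1274 = \left(-1783 - \frac{2}{16 - 25}\right) + 1274 = \left(-1783 - \frac{2}{-9}\right) + 1274 = \left(-1783 - - \frac{2}{9}\right) + 1274 = \left(-1783 + \frac{2}{9}\right) + 1274 = - \frac{16045}{9} + 1274 = - \frac{4579}{9}$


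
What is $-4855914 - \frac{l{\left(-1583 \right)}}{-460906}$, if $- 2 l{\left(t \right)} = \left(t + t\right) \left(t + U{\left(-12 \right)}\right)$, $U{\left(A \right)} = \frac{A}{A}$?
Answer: $- \frac{1119061201195}{230453} \approx -4.8559 \cdot 10^{6}$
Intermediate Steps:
$U{\left(A \right)} = 1$
$l{\left(t \right)} = - t \left(1 + t\right)$ ($l{\left(t \right)} = - \frac{\left(t + t\right) \left(t + 1\right)}{2} = - \frac{2 t \left(1 + t\right)}{2} = - t \left(1 + t\right)$)
$-4855914 - \frac{l{\left(-1583 \right)}}{-460906} = -4855914 - \frac{\left(-1\right) \left(-1583\right) \left(1 - 1583\right)}{-460906} = -4855914 - \left(-1\right) \left(-1583\right) \left(-1582\right) \left(- \frac{1}{460906}\right) = -4855914 - \left(-2504306\right) \left(- \frac{1}{460906}\right) = -4855914 - \frac{1252153}{230453} = - \frac{1119061201195}{230453}$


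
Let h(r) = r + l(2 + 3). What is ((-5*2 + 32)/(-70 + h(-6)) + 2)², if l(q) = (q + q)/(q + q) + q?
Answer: 3481/1225 ≈ 2.8416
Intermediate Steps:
l(q) = 1 + q (l(q) = (2*q)/((2*q)) + q = (2*q)*(1/(2*q)) + q = 1 + q)
h(r) = 6 + r (h(r) = r + (1 + (2 + 3)) = r + (1 + 5) = r + 6 = 6 + r)
((-5*2 + 32)/(-70 + h(-6)) + 2)² = ((-5*2 + 32)/(-70 + (6 - 6)) + 2)² = ((-10 + 32)/(-70 + 0) + 2)² = (22/(-70) + 2)² = (22*(-1/70) + 2)² = (-11/35 + 2)² = (59/35)² = 3481/1225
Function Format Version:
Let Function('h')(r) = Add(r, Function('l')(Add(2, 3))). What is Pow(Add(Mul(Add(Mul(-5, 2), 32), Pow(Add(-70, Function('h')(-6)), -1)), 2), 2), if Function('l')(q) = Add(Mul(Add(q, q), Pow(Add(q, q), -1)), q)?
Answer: Rational(3481, 1225) ≈ 2.8416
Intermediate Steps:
Function('l')(q) = Add(1, q) (Function('l')(q) = Add(Mul(Mul(2, q), Pow(Mul(2, q), -1)), q) = Add(Mul(Mul(2, q), Mul(Rational(1, 2), Pow(q, -1))), q) = Add(1, q))
Function('h')(r) = Add(6, r) (Function('h')(r) = Add(r, Add(1, Add(2, 3))) = Add(r, Add(1, 5)) = Add(r, 6) = Add(6, r))
Pow(Add(Mul(Add(Mul(-5, 2), 32), Pow(Add(-70, Function('h')(-6)), -1)), 2), 2) = Pow(Add(Mul(Add(Mul(-5, 2), 32), Pow(Add(-70, Add(6, -6)), -1)), 2), 2) = Pow(Add(Mul(Add(-10, 32), Pow(Add(-70, 0), -1)), 2), 2) = Pow(Add(Mul(22, Pow(-70, -1)), 2), 2) = Pow(Add(Mul(22, Rational(-1, 70)), 2), 2) = Pow(Add(Rational(-11, 35), 2), 2) = Pow(Rational(59, 35), 2) = Rational(3481, 1225)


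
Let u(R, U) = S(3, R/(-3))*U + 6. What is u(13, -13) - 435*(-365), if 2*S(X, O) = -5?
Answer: 317627/2 ≈ 1.5881e+5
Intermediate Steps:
S(X, O) = -5/2 (S(X, O) = (1/2)*(-5) = -5/2)
u(R, U) = 6 - 5*U/2 (u(R, U) = -5*U/2 + 6 = 6 - 5*U/2)
u(13, -13) - 435*(-365) = (6 - 5/2*(-13)) - 435*(-365) = (6 + 65/2) + 158775 = 77/2 + 158775 = 317627/2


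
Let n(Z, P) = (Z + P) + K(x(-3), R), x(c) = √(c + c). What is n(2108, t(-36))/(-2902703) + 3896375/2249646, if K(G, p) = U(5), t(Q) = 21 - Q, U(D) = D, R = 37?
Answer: 1615019667115/932864884734 ≈ 1.7312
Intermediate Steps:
x(c) = √2*√c (x(c) = √(2*c) = √2*√c)
K(G, p) = 5
n(Z, P) = 5 + P + Z (n(Z, P) = (Z + P) + 5 = (P + Z) + 5 = 5 + P + Z)
n(2108, t(-36))/(-2902703) + 3896375/2249646 = (5 + (21 - 1*(-36)) + 2108)/(-2902703) + 3896375/2249646 = (5 + (21 + 36) + 2108)*(-1/2902703) + 3896375*(1/2249646) = (5 + 57 + 2108)*(-1/2902703) + 556625/321378 = 2170*(-1/2902703) + 556625/321378 = -2170/2902703 + 556625/321378 = 1615019667115/932864884734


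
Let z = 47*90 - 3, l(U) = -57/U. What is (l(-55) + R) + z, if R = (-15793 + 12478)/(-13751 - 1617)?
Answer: 210228693/49720 ≈ 4228.3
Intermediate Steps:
R = 195/904 (R = -3315/(-15368) = -3315*(-1/15368) = 195/904 ≈ 0.21571)
z = 4227 (z = 4230 - 3 = 4227)
(l(-55) + R) + z = (-57/(-55) + 195/904) + 4227 = (-57*(-1/55) + 195/904) + 4227 = (57/55 + 195/904) + 4227 = 62253/49720 + 4227 = 210228693/49720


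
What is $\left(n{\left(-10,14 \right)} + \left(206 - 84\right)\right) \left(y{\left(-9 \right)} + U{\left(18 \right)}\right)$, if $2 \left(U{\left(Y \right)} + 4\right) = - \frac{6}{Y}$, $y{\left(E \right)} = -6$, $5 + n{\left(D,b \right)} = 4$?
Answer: $- \frac{7381}{6} \approx -1230.2$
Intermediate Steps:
$n{\left(D,b \right)} = -1$ ($n{\left(D,b \right)} = -5 + 4 = -1$)
$U{\left(Y \right)} = -4 - \frac{3}{Y}$ ($U{\left(Y \right)} = -4 + \frac{\left(-6\right) \frac{1}{Y}}{2} = -4 - \frac{3}{Y}$)
$\left(n{\left(-10,14 \right)} + \left(206 - 84\right)\right) \left(y{\left(-9 \right)} + U{\left(18 \right)}\right) = \left(-1 + \left(206 - 84\right)\right) \left(-6 - \left(4 + \frac{3}{18}\right)\right) = \left(-1 + \left(206 - 84\right)\right) \left(-6 - \frac{25}{6}\right) = \left(-1 + 122\right) \left(-6 - \frac{25}{6}\right) = 121 \left(-6 - \frac{25}{6}\right) = 121 \left(- \frac{61}{6}\right) = - \frac{7381}{6}$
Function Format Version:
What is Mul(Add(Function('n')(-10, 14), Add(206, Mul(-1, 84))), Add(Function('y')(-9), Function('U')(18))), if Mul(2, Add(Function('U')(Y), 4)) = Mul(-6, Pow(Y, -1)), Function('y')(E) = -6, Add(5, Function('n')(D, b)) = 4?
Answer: Rational(-7381, 6) ≈ -1230.2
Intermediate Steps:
Function('n')(D, b) = -1 (Function('n')(D, b) = Add(-5, 4) = -1)
Function('U')(Y) = Add(-4, Mul(-3, Pow(Y, -1))) (Function('U')(Y) = Add(-4, Mul(Rational(1, 2), Mul(-6, Pow(Y, -1)))) = Add(-4, Mul(-3, Pow(Y, -1))))
Mul(Add(Function('n')(-10, 14), Add(206, Mul(-1, 84))), Add(Function('y')(-9), Function('U')(18))) = Mul(Add(-1, Add(206, Mul(-1, 84))), Add(-6, Add(-4, Mul(-3, Pow(18, -1))))) = Mul(Add(-1, Add(206, -84)), Add(-6, Add(-4, Mul(-3, Rational(1, 18))))) = Mul(Add(-1, 122), Add(-6, Add(-4, Rational(-1, 6)))) = Mul(121, Add(-6, Rational(-25, 6))) = Mul(121, Rational(-61, 6)) = Rational(-7381, 6)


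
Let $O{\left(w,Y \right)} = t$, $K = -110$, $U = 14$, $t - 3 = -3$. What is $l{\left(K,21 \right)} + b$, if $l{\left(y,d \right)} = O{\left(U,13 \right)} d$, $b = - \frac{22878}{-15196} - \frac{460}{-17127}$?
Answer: $\frac{199410833}{130130946} \approx 1.5324$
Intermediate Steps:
$t = 0$ ($t = 3 - 3 = 0$)
$O{\left(w,Y \right)} = 0$
$b = \frac{199410833}{130130946}$ ($b = \left(-22878\right) \left(- \frac{1}{15196}\right) - - \frac{460}{17127} = \frac{11439}{7598} + \frac{460}{17127} = \frac{199410833}{130130946} \approx 1.5324$)
$l{\left(y,d \right)} = 0$ ($l{\left(y,d \right)} = 0 d = 0$)
$l{\left(K,21 \right)} + b = 0 + \frac{199410833}{130130946} = \frac{199410833}{130130946}$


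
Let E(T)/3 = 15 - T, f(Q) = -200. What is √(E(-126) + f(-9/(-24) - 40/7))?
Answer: √223 ≈ 14.933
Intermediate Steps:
E(T) = 45 - 3*T (E(T) = 3*(15 - T) = 45 - 3*T)
√(E(-126) + f(-9/(-24) - 40/7)) = √((45 - 3*(-126)) - 200) = √((45 + 378) - 200) = √(423 - 200) = √223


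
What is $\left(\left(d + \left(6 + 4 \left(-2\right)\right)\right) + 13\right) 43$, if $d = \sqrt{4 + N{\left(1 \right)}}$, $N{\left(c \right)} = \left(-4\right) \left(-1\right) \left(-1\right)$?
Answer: $473$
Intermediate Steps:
$N{\left(c \right)} = -4$ ($N{\left(c \right)} = 4 \left(-1\right) = -4$)
$d = 0$ ($d = \sqrt{4 - 4} = \sqrt{0} = 0$)
$\left(\left(d + \left(6 + 4 \left(-2\right)\right)\right) + 13\right) 43 = \left(\left(0 + \left(6 + 4 \left(-2\right)\right)\right) + 13\right) 43 = \left(\left(0 + \left(6 - 8\right)\right) + 13\right) 43 = \left(\left(0 - 2\right) + 13\right) 43 = \left(-2 + 13\right) 43 = 11 \cdot 43 = 473$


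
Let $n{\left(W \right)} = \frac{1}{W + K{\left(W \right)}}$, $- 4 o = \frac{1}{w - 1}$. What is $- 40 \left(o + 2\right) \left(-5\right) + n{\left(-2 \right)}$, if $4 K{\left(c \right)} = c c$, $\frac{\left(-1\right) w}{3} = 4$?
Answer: $\frac{5237}{13} \approx 402.85$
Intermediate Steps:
$w = -12$ ($w = \left(-3\right) 4 = -12$)
$K{\left(c \right)} = \frac{c^{2}}{4}$ ($K{\left(c \right)} = \frac{c c}{4} = \frac{c^{2}}{4}$)
$o = \frac{1}{52}$ ($o = - \frac{1}{4 \left(-12 - 1\right)} = - \frac{1}{4 \left(-13\right)} = \left(- \frac{1}{4}\right) \left(- \frac{1}{13}\right) = \frac{1}{52} \approx 0.019231$)
$n{\left(W \right)} = \frac{1}{W + \frac{W^{2}}{4}}$
$- 40 \left(o + 2\right) \left(-5\right) + n{\left(-2 \right)} = - 40 \left(\frac{1}{52} + 2\right) \left(-5\right) + \frac{4}{\left(-2\right) \left(4 - 2\right)} = - 40 \cdot \frac{105}{52} \left(-5\right) + 4 \left(- \frac{1}{2}\right) \frac{1}{2} = \left(-40\right) \left(- \frac{525}{52}\right) + 4 \left(- \frac{1}{2}\right) \frac{1}{2} = \frac{5250}{13} - 1 = \frac{5237}{13}$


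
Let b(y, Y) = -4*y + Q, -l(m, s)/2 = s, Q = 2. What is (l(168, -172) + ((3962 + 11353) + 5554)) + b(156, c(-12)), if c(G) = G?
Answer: 20591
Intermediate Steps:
l(m, s) = -2*s
b(y, Y) = 2 - 4*y (b(y, Y) = -4*y + 2 = 2 - 4*y)
(l(168, -172) + ((3962 + 11353) + 5554)) + b(156, c(-12)) = (-2*(-172) + ((3962 + 11353) + 5554)) + (2 - 4*156) = (344 + (15315 + 5554)) + (2 - 624) = (344 + 20869) - 622 = 21213 - 622 = 20591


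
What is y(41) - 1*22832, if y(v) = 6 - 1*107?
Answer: -22933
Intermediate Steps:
y(v) = -101 (y(v) = 6 - 107 = -101)
y(41) - 1*22832 = -101 - 1*22832 = -101 - 22832 = -22933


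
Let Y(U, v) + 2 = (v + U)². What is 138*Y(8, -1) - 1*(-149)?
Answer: 6635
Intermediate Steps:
Y(U, v) = -2 + (U + v)² (Y(U, v) = -2 + (v + U)² = -2 + (U + v)²)
138*Y(8, -1) - 1*(-149) = 138*(-2 + (8 - 1)²) - 1*(-149) = 138*(-2 + 7²) + 149 = 138*(-2 + 49) + 149 = 138*47 + 149 = 6486 + 149 = 6635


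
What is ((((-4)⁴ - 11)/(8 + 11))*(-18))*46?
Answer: -202860/19 ≈ -10677.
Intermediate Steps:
((((-4)⁴ - 11)/(8 + 11))*(-18))*46 = (((256 - 11)/19)*(-18))*46 = ((245*(1/19))*(-18))*46 = ((245/19)*(-18))*46 = -4410/19*46 = -202860/19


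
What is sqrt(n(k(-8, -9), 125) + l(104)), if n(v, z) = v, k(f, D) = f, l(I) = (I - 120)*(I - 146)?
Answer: 2*sqrt(166) ≈ 25.768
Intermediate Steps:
l(I) = (-146 + I)*(-120 + I) (l(I) = (-120 + I)*(-146 + I) = (-146 + I)*(-120 + I))
sqrt(n(k(-8, -9), 125) + l(104)) = sqrt(-8 + (17520 + 104**2 - 266*104)) = sqrt(-8 + (17520 + 10816 - 27664)) = sqrt(-8 + 672) = sqrt(664) = 2*sqrt(166)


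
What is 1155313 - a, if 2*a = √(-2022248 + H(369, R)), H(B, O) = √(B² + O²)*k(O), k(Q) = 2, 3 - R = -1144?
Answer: 1155313 - √(-2022248 + 2*√1451770)/2 ≈ 1.1553e+6 - 710.61*I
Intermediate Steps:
R = 1147 (R = 3 - 1*(-1144) = 3 + 1144 = 1147)
H(B, O) = 2*√(B² + O²) (H(B, O) = √(B² + O²)*2 = 2*√(B² + O²))
a = √(-2022248 + 2*√1451770)/2 (a = √(-2022248 + 2*√(369² + 1147²))/2 = √(-2022248 + 2*√(136161 + 1315609))/2 = √(-2022248 + 2*√1451770)/2 ≈ 710.61*I)
1155313 - a = 1155313 - √(-2022248 + 2*√1451770)/2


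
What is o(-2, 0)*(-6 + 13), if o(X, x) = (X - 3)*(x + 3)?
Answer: -105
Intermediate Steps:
o(X, x) = (-3 + X)*(3 + x)
o(-2, 0)*(-6 + 13) = (-9 - 3*0 + 3*(-2) - 2*0)*(-6 + 13) = (-9 + 0 - 6 + 0)*7 = -15*7 = -105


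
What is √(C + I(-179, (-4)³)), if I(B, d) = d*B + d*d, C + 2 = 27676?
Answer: √43226 ≈ 207.91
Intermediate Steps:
C = 27674 (C = -2 + 27676 = 27674)
I(B, d) = d² + B*d (I(B, d) = B*d + d² = d² + B*d)
√(C + I(-179, (-4)³)) = √(27674 + (-4)³*(-179 + (-4)³)) = √(27674 - 64*(-179 - 64)) = √(27674 - 64*(-243)) = √(27674 + 15552) = √43226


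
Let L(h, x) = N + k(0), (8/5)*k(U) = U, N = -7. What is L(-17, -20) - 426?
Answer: -433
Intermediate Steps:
k(U) = 5*U/8
L(h, x) = -7 (L(h, x) = -7 + (5/8)*0 = -7 + 0 = -7)
L(-17, -20) - 426 = -7 - 426 = -433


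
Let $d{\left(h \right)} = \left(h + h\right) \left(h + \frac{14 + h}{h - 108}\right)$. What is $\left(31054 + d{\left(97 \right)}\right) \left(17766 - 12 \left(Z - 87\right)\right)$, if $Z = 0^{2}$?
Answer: $901269180$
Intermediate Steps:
$d{\left(h \right)} = 2 h \left(h + \frac{14 + h}{-108 + h}\right)$
$Z = 0$
$\left(31054 + d{\left(97 \right)}\right) \left(17766 - 12 \left(Z - 87\right)\right) = \left(31054 + 2 \cdot 97 \frac{1}{-108 + 97} \left(14 + 97^{2} - 10379\right)\right) \left(17766 - 12 \left(0 - 87\right)\right) = \left(31054 + 2 \cdot 97 \frac{1}{-11} \left(14 + 9409 - 10379\right)\right) \left(17766 - -1044\right) = \left(31054 + 2 \cdot 97 \left(- \frac{1}{11}\right) \left(-956\right)\right) \left(17766 + 1044\right) = \left(31054 + \frac{185464}{11}\right) 18810 = \frac{527058}{11} \cdot 18810 = 901269180$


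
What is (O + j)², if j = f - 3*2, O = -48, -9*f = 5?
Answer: 241081/81 ≈ 2976.3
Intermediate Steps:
f = -5/9 (f = -⅑*5 = -5/9 ≈ -0.55556)
j = -59/9 (j = -5/9 - 3*2 = -5/9 - 6 = -59/9 ≈ -6.5556)
(O + j)² = (-48 - 59/9)² = (-491/9)² = 241081/81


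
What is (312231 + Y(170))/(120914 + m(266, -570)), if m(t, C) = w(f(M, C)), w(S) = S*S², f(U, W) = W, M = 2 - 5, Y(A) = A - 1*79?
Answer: -156161/92536043 ≈ -0.0016876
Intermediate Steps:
Y(A) = -79 + A (Y(A) = A - 79 = -79 + A)
M = -3
w(S) = S³
m(t, C) = C³
(312231 + Y(170))/(120914 + m(266, -570)) = (312231 + (-79 + 170))/(120914 + (-570)³) = (312231 + 91)/(120914 - 185193000) = 312322/(-185072086) = 312322*(-1/185072086) = -156161/92536043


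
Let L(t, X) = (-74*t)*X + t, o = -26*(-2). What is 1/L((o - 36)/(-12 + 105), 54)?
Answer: -93/63920 ≈ -0.0014549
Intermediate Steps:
o = 52
L(t, X) = t - 74*X*t (L(t, X) = -74*X*t + t = t - 74*X*t)
1/L((o - 36)/(-12 + 105), 54) = 1/(((52 - 36)/(-12 + 105))*(1 - 74*54)) = 1/((16/93)*(1 - 3996)) = 1/((16*(1/93))*(-3995)) = 1/((16/93)*(-3995)) = 1/(-63920/93) = -93/63920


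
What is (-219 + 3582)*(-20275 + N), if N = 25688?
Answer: 18203919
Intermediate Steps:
(-219 + 3582)*(-20275 + N) = (-219 + 3582)*(-20275 + 25688) = 3363*5413 = 18203919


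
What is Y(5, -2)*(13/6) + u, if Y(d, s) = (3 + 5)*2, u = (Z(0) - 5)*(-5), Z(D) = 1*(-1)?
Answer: 194/3 ≈ 64.667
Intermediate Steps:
Z(D) = -1
u = 30 (u = (-1 - 5)*(-5) = -6*(-5) = 30)
Y(d, s) = 16 (Y(d, s) = 8*2 = 16)
Y(5, -2)*(13/6) + u = 16*(13/6) + 30 = 104/3 + 30 = 194/3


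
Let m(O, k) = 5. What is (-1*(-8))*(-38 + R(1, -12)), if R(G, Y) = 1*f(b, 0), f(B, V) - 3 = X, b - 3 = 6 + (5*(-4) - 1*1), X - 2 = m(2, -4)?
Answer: -224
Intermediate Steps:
X = 7 (X = 2 + 5 = 7)
b = -12 (b = 3 + (6 + (5*(-4) - 1*1)) = 3 + (6 + (-20 - 1)) = 3 + (6 - 21) = 3 - 15 = -12)
f(B, V) = 10 (f(B, V) = 3 + 7 = 10)
R(G, Y) = 10 (R(G, Y) = 1*10 = 10)
(-1*(-8))*(-38 + R(1, -12)) = (-1*(-8))*(-38 + 10) = 8*(-28) = -224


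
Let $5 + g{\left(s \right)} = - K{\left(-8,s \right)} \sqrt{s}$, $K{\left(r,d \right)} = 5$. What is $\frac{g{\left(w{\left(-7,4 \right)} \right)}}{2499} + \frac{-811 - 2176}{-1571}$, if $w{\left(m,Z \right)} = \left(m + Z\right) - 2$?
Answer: $\frac{7456658}{3925929} - \frac{5 i \sqrt{5}}{2499} \approx 1.8993 - 0.0044739 i$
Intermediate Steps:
$w{\left(m,Z \right)} = -2 + Z + m$ ($w{\left(m,Z \right)} = \left(Z + m\right) - 2 = -2 + Z + m$)
$g{\left(s \right)} = -5 - 5 \sqrt{s}$ ($g{\left(s \right)} = -5 + \left(-1\right) 5 \sqrt{s} = -5 - 5 \sqrt{s}$)
$\frac{g{\left(w{\left(-7,4 \right)} \right)}}{2499} + \frac{-811 - 2176}{-1571} = \frac{-5 - 5 \sqrt{-2 + 4 - 7}}{2499} + \frac{-811 - 2176}{-1571} = \left(-5 - 5 \sqrt{-5}\right) \frac{1}{2499} + \left(-811 - 2176\right) \left(- \frac{1}{1571}\right) = \left(-5 - 5 i \sqrt{5}\right) \frac{1}{2499} - - \frac{2987}{1571} = \left(-5 - 5 i \sqrt{5}\right) \frac{1}{2499} + \frac{2987}{1571} = \left(- \frac{5}{2499} - \frac{5 i \sqrt{5}}{2499}\right) + \frac{2987}{1571} = \frac{7456658}{3925929} - \frac{5 i \sqrt{5}}{2499}$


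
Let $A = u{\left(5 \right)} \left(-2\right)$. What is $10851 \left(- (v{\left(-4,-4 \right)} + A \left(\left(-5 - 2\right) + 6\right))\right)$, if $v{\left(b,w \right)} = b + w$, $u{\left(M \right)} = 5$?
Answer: $-21702$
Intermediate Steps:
$A = -10$ ($A = 5 \left(-2\right) = -10$)
$10851 \left(- (v{\left(-4,-4 \right)} + A \left(\left(-5 - 2\right) + 6\right))\right) = 10851 \left(- (\left(-4 - 4\right) - 10 \left(\left(-5 - 2\right) + 6\right))\right) = 10851 \left(- (-8 - 10 \left(\left(-5 - 2\right) + 6\right))\right) = 10851 \left(- (-8 - 10 \left(-7 + 6\right))\right) = 10851 \left(- (-8 - -10)\right) = 10851 \left(- (-8 + 10)\right) = 10851 \left(\left(-1\right) 2\right) = 10851 \left(-2\right) = -21702$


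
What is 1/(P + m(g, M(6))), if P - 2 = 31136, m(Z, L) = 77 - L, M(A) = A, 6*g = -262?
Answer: 1/31209 ≈ 3.2042e-5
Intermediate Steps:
g = -131/3 (g = (⅙)*(-262) = -131/3 ≈ -43.667)
P = 31138 (P = 2 + 31136 = 31138)
1/(P + m(g, M(6))) = 1/(31138 + (77 - 1*6)) = 1/(31138 + (77 - 6)) = 1/(31138 + 71) = 1/31209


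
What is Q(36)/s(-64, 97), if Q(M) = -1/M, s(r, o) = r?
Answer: 1/2304 ≈ 0.00043403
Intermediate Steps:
Q(36)/s(-64, 97) = -1/36/(-64) = -1*1/36*(-1/64) = -1/36*(-1/64) = 1/2304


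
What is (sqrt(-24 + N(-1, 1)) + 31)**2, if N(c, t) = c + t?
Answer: 937 + 124*I*sqrt(6) ≈ 937.0 + 303.74*I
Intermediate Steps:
(sqrt(-24 + N(-1, 1)) + 31)**2 = (sqrt(-24 + (-1 + 1)) + 31)**2 = (sqrt(-24 + 0) + 31)**2 = (sqrt(-24) + 31)**2 = (2*I*sqrt(6) + 31)**2 = (31 + 2*I*sqrt(6))**2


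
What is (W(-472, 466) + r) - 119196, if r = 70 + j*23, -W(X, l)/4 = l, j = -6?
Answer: -121128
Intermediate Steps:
W(X, l) = -4*l
r = -68 (r = 70 - 6*23 = 70 - 138 = -68)
(W(-472, 466) + r) - 119196 = (-4*466 - 68) - 119196 = (-1864 - 68) - 119196 = -1932 - 119196 = -121128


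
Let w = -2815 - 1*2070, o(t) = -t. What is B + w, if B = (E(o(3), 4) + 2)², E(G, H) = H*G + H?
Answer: -4849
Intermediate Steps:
E(G, H) = H + G*H (E(G, H) = G*H + H = H + G*H)
B = 36 (B = (4*(1 - 1*3) + 2)² = (4*(1 - 3) + 2)² = (4*(-2) + 2)² = (-8 + 2)² = (-6)² = 36)
w = -4885 (w = -2815 - 2070 = -4885)
B + w = 36 - 4885 = -4849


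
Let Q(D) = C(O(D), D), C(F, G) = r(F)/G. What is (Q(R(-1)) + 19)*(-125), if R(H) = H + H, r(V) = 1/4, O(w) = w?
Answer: -18875/8 ≈ -2359.4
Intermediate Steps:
r(V) = 1/4
R(H) = 2*H
C(F, G) = 1/(4*G)
Q(D) = 1/(4*D)
(Q(R(-1)) + 19)*(-125) = (1/(4*((2*(-1)))) + 19)*(-125) = ((1/4)/(-2) + 19)*(-125) = ((1/4)*(-1/2) + 19)*(-125) = (-1/8 + 19)*(-125) = (151/8)*(-125) = -18875/8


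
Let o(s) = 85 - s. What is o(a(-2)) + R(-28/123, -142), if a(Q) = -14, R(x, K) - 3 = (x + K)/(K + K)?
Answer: 1790279/17466 ≈ 102.50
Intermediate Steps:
R(x, K) = 3 + (K + x)/(2*K) (R(x, K) = 3 + (x + K)/(K + K) = 3 + (K + x)/((2*K)) = 3 + (K + x)*(1/(2*K)) = 3 + (K + x)/(2*K))
o(a(-2)) + R(-28/123, -142) = (85 - 1*(-14)) + (½)*(-28/123 + 7*(-142))/(-142) = (85 + 14) + (½)*(-1/142)*(-28*1/123 - 994) = 99 + (½)*(-1/142)*(-28/123 - 994) = 99 + (½)*(-1/142)*(-122290/123) = 99 + 61145/17466 = 1790279/17466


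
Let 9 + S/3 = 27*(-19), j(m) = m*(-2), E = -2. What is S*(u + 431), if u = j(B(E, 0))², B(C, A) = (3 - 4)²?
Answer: -681210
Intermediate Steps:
B(C, A) = 1 (B(C, A) = (-1)² = 1)
j(m) = -2*m
S = -1566 (S = -27 + 3*(27*(-19)) = -27 + 3*(-513) = -27 - 1539 = -1566)
u = 4 (u = (-2*1)² = (-2)² = 4)
S*(u + 431) = -1566*(4 + 431) = -1566*435 = -681210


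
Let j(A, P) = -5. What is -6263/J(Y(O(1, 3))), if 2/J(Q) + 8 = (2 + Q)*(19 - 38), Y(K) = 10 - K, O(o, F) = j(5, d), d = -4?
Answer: 2073053/2 ≈ 1.0365e+6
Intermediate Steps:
O(o, F) = -5
J(Q) = 2/(-46 - 19*Q) (J(Q) = 2/(-8 + (2 + Q)*(19 - 38)) = 2/(-8 + (2 + Q)*(-19)) = 2/(-8 + (-38 - 19*Q)) = 2/(-46 - 19*Q))
-6263/J(Y(O(1, 3))) = -(-144049 - 118997*(10 - 1*(-5))/2) = -(-144049 - 118997*(10 + 5)/2) = -6263/((-2/(46 + 19*15))) = -6263/((-2/(46 + 285))) = -6263/((-2/331)) = -6263/((-2*1/331)) = -6263/(-2/331) = -6263*(-331/2) = 2073053/2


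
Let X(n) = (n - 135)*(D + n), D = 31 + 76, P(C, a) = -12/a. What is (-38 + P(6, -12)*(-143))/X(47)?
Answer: 181/13552 ≈ 0.013356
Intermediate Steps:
D = 107
X(n) = (-135 + n)*(107 + n) (X(n) = (n - 135)*(107 + n) = (-135 + n)*(107 + n))
(-38 + P(6, -12)*(-143))/X(47) = (-38 - 12/(-12)*(-143))/(-14445 + 47² - 28*47) = (-38 - 12*(-1/12)*(-143))/(-14445 + 2209 - 1316) = (-38 + 1*(-143))/(-13552) = (-38 - 143)*(-1/13552) = -181*(-1/13552) = 181/13552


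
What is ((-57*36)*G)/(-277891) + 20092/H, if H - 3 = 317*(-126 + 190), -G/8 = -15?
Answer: 10579841812/5638686281 ≈ 1.8763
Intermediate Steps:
G = 120 (G = -8*(-15) = 120)
H = 20291 (H = 3 + 317*(-126 + 190) = 3 + 317*64 = 3 + 20288 = 20291)
((-57*36)*G)/(-277891) + 20092/H = (-57*36*120)/(-277891) + 20092/20291 = -2052*120*(-1/277891) + 20092*(1/20291) = -246240*(-1/277891) + 20092/20291 = 246240/277891 + 20092/20291 = 10579841812/5638686281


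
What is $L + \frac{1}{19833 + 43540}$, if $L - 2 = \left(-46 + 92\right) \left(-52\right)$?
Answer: $- \frac{151461469}{63373} \approx -2390.0$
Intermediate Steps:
$L = -2390$ ($L = 2 + \left(-46 + 92\right) \left(-52\right) = 2 + 46 \left(-52\right) = 2 - 2392 = -2390$)
$L + \frac{1}{19833 + 43540} = -2390 + \frac{1}{19833 + 43540} = -2390 + \frac{1}{63373} = - \frac{151461469}{63373}$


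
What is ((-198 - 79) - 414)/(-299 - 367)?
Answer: 691/666 ≈ 1.0375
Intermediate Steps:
((-198 - 79) - 414)/(-299 - 367) = (-277 - 414)/(-666) = -691*(-1/666) = 691/666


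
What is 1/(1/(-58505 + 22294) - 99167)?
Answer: -36211/3590936238 ≈ -1.0084e-5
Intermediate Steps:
1/(1/(-58505 + 22294) - 99167) = 1/(1/(-36211) - 99167) = 1/(-1/36211 - 99167) = 1/(-3590936238/36211) = -36211/3590936238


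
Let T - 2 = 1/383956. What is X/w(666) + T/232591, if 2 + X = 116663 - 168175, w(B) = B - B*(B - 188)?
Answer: 2300343391435805/14185249440474636 ≈ 0.16216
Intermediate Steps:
w(B) = B - B*(-188 + B)
X = -51514 (X = -2 + (116663 - 168175) = -2 - 51512 = -51514)
T = 767913/383956 (T = 2 + 1/383956 = 767913/383956 ≈ 2.0000)
X/w(666) + T/232591 = -51514*1/(666*(189 - 1*666)) + (767913/383956)/232591 = -51514*1/(666*(189 - 666)) + (767913/383956)*(1/232591) = -51514/(666*(-477)) + 767913/89304709996 = -51514/(-317682) + 767913/89304709996 = -51514*(-1/317682) + 767913/89304709996 = 25757/158841 + 767913/89304709996 = 2300343391435805/14185249440474636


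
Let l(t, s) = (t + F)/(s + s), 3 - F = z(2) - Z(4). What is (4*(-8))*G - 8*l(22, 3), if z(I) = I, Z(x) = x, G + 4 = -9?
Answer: 380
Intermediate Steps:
G = -13 (G = -4 - 9 = -13)
F = 5 (F = 3 - (2 - 1*4) = 3 - (2 - 4) = 3 - 1*(-2) = 3 + 2 = 5)
l(t, s) = (5 + t)/(2*s) (l(t, s) = (t + 5)/(s + s) = (5 + t)/((2*s)) = (5 + t)*(1/(2*s)) = (5 + t)/(2*s))
(4*(-8))*G - 8*l(22, 3) = (4*(-8))*(-13) - 8*(½)*(5 + 22)/3 = -32*(-13) - 8*(½)*(⅓)*27 = 416 - 8*9/2 = 416 - 1*36 = 416 - 36 = 380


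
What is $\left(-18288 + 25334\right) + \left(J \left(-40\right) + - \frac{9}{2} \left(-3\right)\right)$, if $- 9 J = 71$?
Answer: $\frac{132751}{18} \approx 7375.1$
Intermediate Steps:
$J = - \frac{71}{9}$ ($J = \left(- \frac{1}{9}\right) 71 = - \frac{71}{9} \approx -7.8889$)
$\left(-18288 + 25334\right) + \left(J \left(-40\right) + - \frac{9}{2} \left(-3\right)\right) = \left(-18288 + 25334\right) + \left(\left(- \frac{71}{9}\right) \left(-40\right) + - \frac{9}{2} \left(-3\right)\right) = 7046 + \left(\frac{2840}{9} + \left(-9\right) \frac{1}{2} \left(-3\right)\right) = 7046 + \left(\frac{2840}{9} - - \frac{27}{2}\right) = 7046 + \left(\frac{2840}{9} + \frac{27}{2}\right) = 7046 + \frac{5923}{18} = \frac{132751}{18}$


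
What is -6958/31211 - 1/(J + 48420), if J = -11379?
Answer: -257762489/1156086651 ≈ -0.22296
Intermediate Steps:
-6958/31211 - 1/(J + 48420) = -6958/31211 - 1/(-11379 + 48420) = -6958*1/31211 - 1/37041 = -6958/31211 - 1*1/37041 = -6958/31211 - 1/37041 = -257762489/1156086651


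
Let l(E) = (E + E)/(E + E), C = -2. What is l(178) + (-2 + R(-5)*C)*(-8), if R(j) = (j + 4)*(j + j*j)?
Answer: -303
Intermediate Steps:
R(j) = (4 + j)*(j + j²)
l(E) = 1 (l(E) = (2*E)/((2*E)) = (2*E)*(1/(2*E)) = 1)
l(178) + (-2 + R(-5)*C)*(-8) = 1 + (-2 - 5*(4 + (-5)² + 5*(-5))*(-2))*(-8) = 1 + (-2 - 5*(4 + 25 - 25)*(-2))*(-8) = 1 + (-2 - 5*4*(-2))*(-8) = 1 + (-2 - 20*(-2))*(-8) = 1 + (-2 + 40)*(-8) = 1 + 38*(-8) = 1 - 304 = -303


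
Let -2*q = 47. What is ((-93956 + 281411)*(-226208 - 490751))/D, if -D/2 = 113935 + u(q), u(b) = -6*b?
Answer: 134397549345/228152 ≈ 5.8907e+5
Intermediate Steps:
q = -47/2 (q = -½*47 = -47/2 ≈ -23.500)
D = -228152 (D = -2*(113935 - 6*(-47/2)) = -2*(113935 + 141) = -2*114076 = -228152)
((-93956 + 281411)*(-226208 - 490751))/D = ((-93956 + 281411)*(-226208 - 490751))/(-228152) = (187455*(-716959))*(-1/228152) = -134397549345*(-1/228152) = 134397549345/228152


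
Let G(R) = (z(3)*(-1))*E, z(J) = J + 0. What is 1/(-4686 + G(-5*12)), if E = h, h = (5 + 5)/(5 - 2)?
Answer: -1/4696 ≈ -0.00021295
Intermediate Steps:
z(J) = J
h = 10/3 ≈ 3.3333
E = 10/3 ≈ 3.3333
G(R) = -10 (G(R) = (3*(-1))*(10/3) = -3*10/3 = -10)
1/(-4686 + G(-5*12)) = 1/(-4686 - 10) = 1/(-4696) = -1/4696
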